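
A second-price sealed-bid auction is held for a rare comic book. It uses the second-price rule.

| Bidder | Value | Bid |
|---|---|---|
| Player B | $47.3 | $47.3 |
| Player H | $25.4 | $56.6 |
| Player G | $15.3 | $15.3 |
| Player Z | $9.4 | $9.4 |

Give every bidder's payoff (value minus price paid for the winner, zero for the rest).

Ranking the bids: Player H $56.6, then Player B $47.3, then Player G $15.3, then Player Z $9.4.
Player H has the top bid and wins; the price is the second-highest bid, $47.3.
Player H's payoff = $25.4 − $47.3 = -$21.9. All other bidders lose, so their payoff is 0.

Payoffs: Player B $0.0, Player H -$21.9, Player G $0.0, Player Z $0.0.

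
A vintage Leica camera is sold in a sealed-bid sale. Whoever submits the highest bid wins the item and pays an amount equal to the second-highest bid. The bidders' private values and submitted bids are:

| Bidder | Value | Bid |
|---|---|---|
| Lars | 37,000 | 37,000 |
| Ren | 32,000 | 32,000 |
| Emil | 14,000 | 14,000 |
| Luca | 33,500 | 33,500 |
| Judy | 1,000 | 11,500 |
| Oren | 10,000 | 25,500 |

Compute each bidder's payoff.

Payoffs: Lars 3,500, Ren 0, Emil 0, Luca 0, Judy 0, Oren 0.

Ranking the bids: Lars 37,000, then Luca 33,500, then Ren 32,000, then Oren 25,500, then Emil 14,000, then Judy 11,500.
Lars has the top bid and wins; the price is the second-highest bid, 33,500.
Lars's payoff = 37,000 − 33,500 = 3,500. All other bidders lose, so their payoff is 0.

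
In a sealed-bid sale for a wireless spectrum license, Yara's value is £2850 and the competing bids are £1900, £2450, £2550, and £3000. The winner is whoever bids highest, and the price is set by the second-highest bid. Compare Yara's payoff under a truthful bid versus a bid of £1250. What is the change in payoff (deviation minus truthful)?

The highest competing bid is £3000.
Bidding truthfully at £2850: the top bid is £3000 (a rival), so Yara loses. Payoff = £0.
Bidding £1250: the top bid is £3000 (a rival), so Yara loses. Payoff = £0.
Change = £0 − £0 = £0.

Change in payoff: £0.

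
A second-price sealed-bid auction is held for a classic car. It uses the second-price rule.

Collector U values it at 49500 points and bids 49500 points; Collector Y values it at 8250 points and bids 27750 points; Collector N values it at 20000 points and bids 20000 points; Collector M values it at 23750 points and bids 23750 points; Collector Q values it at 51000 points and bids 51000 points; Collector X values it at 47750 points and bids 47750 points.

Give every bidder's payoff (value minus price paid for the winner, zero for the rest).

Payoffs: Collector U 0 points, Collector Y 0 points, Collector N 0 points, Collector M 0 points, Collector Q 1500 points, Collector X 0 points.

Ranking the bids: Collector Q 51000 points; Collector U 49500 points; Collector X 47750 points; Collector Y 27750 points; Collector M 23750 points; Collector N 20000 points.
Collector Q has the top bid and wins; the price is the second-highest bid, 49500 points.
Collector Q's payoff = 51000 points − 49500 points = 1500 points. All other bidders lose, so their payoff is 0.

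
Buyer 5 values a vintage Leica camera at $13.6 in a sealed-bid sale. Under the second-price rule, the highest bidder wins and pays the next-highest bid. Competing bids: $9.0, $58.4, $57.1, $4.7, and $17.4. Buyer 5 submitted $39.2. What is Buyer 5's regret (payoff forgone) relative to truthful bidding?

$0.0

The highest competing bid is $58.4.
Bidding truthfully at $13.6: the top bid is $58.4 (a rival), so Buyer 5 loses. Payoff = $0.0.
Bidding $39.2: the top bid is $58.4 (a rival), so Buyer 5 loses. Payoff = $0.0.
Regret = truthful payoff − actual payoff = $0.0 − $0.0 = $0.0.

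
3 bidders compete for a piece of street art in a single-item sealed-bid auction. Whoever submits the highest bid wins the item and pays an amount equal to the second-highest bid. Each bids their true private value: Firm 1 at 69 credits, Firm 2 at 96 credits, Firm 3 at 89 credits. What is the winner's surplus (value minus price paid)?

Ranking the bids: Firm 2 96 credits, then Firm 3 89 credits, then Firm 1 69 credits.
Firm 2 wins with the top bid and pays the second-highest, 89 credits.
Surplus = 96 credits − 89 credits = 7 credits.

7 credits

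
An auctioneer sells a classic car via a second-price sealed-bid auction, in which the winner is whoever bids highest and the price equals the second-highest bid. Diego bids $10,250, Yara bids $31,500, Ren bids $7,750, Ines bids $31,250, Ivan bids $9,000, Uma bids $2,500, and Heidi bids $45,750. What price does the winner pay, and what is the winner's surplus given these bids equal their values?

Price $31,500; surplus $14,250.

Ordered from highest: Heidi $45,750; Yara $31,500; Ines $31,250; Diego $10,250; Ivan $9,000; Ren $7,750; Uma $2,500.
Heidi is the highest bidder, so Heidi wins.
Under the second-price rule, the price is the second-highest bid: $31,500.
Surplus = $45,750 − $31,500 = $14,250.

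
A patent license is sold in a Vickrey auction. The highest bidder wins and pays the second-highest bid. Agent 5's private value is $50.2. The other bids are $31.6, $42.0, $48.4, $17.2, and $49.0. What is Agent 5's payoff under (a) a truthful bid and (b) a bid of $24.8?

The highest competing bid is $49.0.
Bidding truthfully at $50.2: Agent 5 has the top bid, wins, and pays the second-highest bid $49.0. Payoff = $50.2 − $49.0 = $1.2.
Bidding $24.8: the top bid is $49.0 (a rival), so Agent 5 loses. Payoff = $0.0.
This is the dominant-strategy logic: truthful bidding weakly beats any alternative.

(a) $1.2  (b) $0.0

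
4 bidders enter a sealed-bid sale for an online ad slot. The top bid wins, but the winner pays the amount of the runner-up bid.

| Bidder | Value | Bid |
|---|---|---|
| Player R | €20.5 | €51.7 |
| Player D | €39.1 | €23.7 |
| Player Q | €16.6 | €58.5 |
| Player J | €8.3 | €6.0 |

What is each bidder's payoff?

Bids in descending order: Player Q €58.5 > Player R €51.7 > Player D €23.7 > Player J €6.0.
Player Q has the top bid and wins; the price is the second-highest bid, €51.7.
Player Q's payoff = €16.6 − €51.7 = -€35.1. All other bidders lose, so their payoff is 0.

Player R €0.0, Player D €0.0, Player Q -€35.1, Player J €0.0.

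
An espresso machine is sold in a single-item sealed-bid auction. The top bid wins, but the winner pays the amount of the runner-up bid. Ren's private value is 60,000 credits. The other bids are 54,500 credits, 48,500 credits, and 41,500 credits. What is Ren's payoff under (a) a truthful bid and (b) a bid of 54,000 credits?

(a) 5,500 credits  (b) 0 credits

The highest competing bid is 54,500 credits.
Bidding truthfully at 60,000 credits: Ren has the top bid, wins, and pays the second-highest bid 54,500 credits. Payoff = 60,000 credits − 54,500 credits = 5,500 credits.
Bidding 54,000 credits: the top bid is 54,500 credits (a rival), so Ren loses. Payoff = 0 credits.
Deviating from a truthful bid can only lose payoff in a second-price auction — never gain.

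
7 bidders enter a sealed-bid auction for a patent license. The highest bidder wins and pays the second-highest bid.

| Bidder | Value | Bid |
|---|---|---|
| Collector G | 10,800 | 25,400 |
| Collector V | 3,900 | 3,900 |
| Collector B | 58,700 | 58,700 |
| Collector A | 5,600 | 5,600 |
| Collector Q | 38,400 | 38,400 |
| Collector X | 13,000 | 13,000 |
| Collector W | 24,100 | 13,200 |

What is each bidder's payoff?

Collector G 0, Collector V 0, Collector B 20,300, Collector A 0, Collector Q 0, Collector X 0, Collector W 0.

Ranking the bids: Collector B 58,700, then Collector Q 38,400, then Collector G 25,400, then Collector W 13,200, then Collector X 13,000, then Collector A 5,600, then Collector V 3,900.
Collector B has the top bid and wins; the price is the second-highest bid, 38,400.
Collector B's payoff = 58,700 − 38,400 = 20,300. All other bidders lose, so their payoff is 0.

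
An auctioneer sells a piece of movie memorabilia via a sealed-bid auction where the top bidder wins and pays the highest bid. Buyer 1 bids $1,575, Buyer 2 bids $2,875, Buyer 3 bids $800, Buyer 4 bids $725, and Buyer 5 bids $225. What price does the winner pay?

$2,875

Bids in descending order: Buyer 2 $2,875; Buyer 1 $1,575; Buyer 3 $800; Buyer 4 $725; Buyer 5 $225.
Buyer 2 is the highest bidder, so Buyer 2 wins.
Under the first-price rule, the price is the highest bid: $2,875.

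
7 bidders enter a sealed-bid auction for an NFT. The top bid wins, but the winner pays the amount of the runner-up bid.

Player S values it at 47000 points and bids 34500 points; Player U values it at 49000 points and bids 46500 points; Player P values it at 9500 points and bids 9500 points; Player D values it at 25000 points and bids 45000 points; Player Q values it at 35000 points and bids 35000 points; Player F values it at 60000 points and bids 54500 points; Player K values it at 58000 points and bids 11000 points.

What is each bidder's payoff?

Player S 0 points, Player U 0 points, Player P 0 points, Player D 0 points, Player Q 0 points, Player F 13500 points, Player K 0 points.

Ordered from highest: Player F 54500 points, then Player U 46500 points, then Player D 45000 points, then Player Q 35000 points, then Player S 34500 points, then Player K 11000 points, then Player P 9500 points.
Player F has the top bid and wins; the price is the second-highest bid, 46500 points.
Player F's payoff = 60000 points − 46500 points = 13500 points. All other bidders lose, so their payoff is 0.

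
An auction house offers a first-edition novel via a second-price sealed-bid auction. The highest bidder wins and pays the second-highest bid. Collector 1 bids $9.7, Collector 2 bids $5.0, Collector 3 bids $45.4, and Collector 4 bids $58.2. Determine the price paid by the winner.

Sorted high to low: Collector 4 $58.2; Collector 3 $45.4; Collector 1 $9.7; Collector 2 $5.0.
Collector 4 has the highest bid, so Collector 4 wins.
The second-highest bid is $45.4, so that is what Collector 4 pays.

$45.4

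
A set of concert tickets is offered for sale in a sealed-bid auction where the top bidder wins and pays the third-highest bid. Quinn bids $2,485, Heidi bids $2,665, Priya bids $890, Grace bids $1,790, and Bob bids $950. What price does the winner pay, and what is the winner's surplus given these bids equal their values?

Price $1,790; surplus $875.

Ranking the bids: Heidi $2,665; Quinn $2,485; Grace $1,790; Bob $950; Priya $890.
Heidi is the highest bidder, so Heidi wins.
Under the third-price rule, the price is the third-highest bid: $1,790.
Surplus = $2,665 − $1,790 = $875.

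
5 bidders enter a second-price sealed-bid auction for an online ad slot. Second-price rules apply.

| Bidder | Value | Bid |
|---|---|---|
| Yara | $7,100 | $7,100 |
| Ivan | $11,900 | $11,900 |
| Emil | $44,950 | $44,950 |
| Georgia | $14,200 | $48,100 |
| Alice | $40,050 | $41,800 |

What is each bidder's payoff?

Yara $0, Ivan $0, Emil $0, Georgia -$30,750, Alice $0.

Sorted high to low: Georgia $48,100; Emil $44,950; Alice $41,800; Ivan $11,900; Yara $7,100.
Georgia has the top bid and wins; the price is the second-highest bid, $44,950.
Georgia's payoff = $14,200 − $44,950 = -$30,750. All other bidders lose, so their payoff is 0.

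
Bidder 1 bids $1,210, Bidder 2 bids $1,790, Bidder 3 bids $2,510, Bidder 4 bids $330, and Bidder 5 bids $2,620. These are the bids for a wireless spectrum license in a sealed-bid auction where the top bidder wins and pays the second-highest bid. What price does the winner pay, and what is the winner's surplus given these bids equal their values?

Sorted high to low: Bidder 5 $2,620, then Bidder 3 $2,510, then Bidder 2 $1,790, then Bidder 1 $1,210, then Bidder 4 $330.
Bidder 5 is the highest bidder, so Bidder 5 wins.
Under the second-price rule, the price is the second-highest bid: $2,510.
Surplus = $2,620 − $2,510 = $110.

Price $2,510; surplus $110.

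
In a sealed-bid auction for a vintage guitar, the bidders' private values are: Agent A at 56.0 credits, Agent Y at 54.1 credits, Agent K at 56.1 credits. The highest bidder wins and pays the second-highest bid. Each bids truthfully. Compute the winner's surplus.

0.1 credits

Ranking the bids: Agent K 56.1 credits, then Agent A 56.0 credits, then Agent Y 54.1 credits.
Agent K wins with the top bid and pays the second-highest, 56.0 credits.
Surplus = 56.1 credits − 56.0 credits = 0.1 credits.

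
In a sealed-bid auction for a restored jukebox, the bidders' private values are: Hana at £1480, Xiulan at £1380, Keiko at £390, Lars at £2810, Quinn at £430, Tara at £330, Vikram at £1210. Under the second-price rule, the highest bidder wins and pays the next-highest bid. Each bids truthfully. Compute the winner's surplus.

Bids in descending order: Lars £2810, then Hana £1480, then Xiulan £1380, then Vikram £1210, then Quinn £430, then Keiko £390, then Tara £330.
Lars wins with the top bid and pays the second-highest, £1480.
Surplus = £2810 − £1480 = £1330.

£1330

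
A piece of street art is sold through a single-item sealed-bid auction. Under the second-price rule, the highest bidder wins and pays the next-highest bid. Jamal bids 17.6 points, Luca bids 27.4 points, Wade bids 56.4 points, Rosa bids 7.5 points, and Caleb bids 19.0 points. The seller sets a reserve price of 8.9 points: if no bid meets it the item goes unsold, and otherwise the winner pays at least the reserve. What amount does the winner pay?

27.4 points

Bids in descending order: Wade 56.4 points > Luca 27.4 points > Caleb 19.0 points > Jamal 17.6 points > Rosa 7.5 points.
Wade has the highest bid, so Wade wins.
The second-highest bid is 27.4 points, which exceeds the reserve, so that sets the price.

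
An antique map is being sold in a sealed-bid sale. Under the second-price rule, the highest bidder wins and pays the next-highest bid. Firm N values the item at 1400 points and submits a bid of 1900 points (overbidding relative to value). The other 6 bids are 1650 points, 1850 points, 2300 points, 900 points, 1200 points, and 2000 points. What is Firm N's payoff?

0 points

Highest competing bid: 2300 points.
Firm N's bid 1900 points is not the highest, so Firm N loses, pays nothing, and earns zero payoff.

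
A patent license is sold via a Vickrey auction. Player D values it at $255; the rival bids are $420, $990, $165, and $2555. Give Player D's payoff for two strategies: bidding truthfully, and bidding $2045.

The highest competing bid is $2555.
Bidding truthfully at $255: the top bid is $2555 (a rival), so Player D loses. Payoff = $0.
Bidding $2045: the top bid is $2555 (a rival), so Player D loses. Payoff = $0.

(a) $0  (b) $0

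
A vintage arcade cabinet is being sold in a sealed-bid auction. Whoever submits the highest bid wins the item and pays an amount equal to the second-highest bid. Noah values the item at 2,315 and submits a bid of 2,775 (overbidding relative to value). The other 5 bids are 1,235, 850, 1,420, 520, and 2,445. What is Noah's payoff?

Highest competing bid: 2,445.
Noah's bid 2,775 is the highest overall, so Noah wins and pays the second-highest bid, 2,445.
Payoff = value − price = 2,315 − 2,445 = -130.

Payoff = -130.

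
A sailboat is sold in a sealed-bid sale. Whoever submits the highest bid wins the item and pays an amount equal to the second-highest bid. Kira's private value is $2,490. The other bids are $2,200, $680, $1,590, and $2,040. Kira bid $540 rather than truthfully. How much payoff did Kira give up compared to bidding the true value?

$290

The highest competing bid is $2,200.
Bidding truthfully at $2,490: Kira has the top bid, wins, and pays the second-highest bid $2,200. Payoff = $2,490 − $2,200 = $290.
Bidding $540: the top bid is $2,200 (a rival), so Kira loses. Payoff = $0.
Regret = truthful payoff − actual payoff = $290 − $0 = $290.
This is the dominant-strategy logic: truthful bidding weakly beats any alternative.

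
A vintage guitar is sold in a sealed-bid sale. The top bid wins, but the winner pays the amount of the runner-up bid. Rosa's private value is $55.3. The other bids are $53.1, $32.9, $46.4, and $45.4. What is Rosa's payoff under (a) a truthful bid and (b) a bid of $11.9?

(a) $2.2  (b) $0.0

The highest competing bid is $53.1.
Bidding truthfully at $55.3: Rosa has the top bid, wins, and pays the second-highest bid $53.1. Payoff = $55.3 − $53.1 = $2.2.
Bidding $11.9: the top bid is $53.1 (a rival), so Rosa loses. Payoff = $0.0.
This is the dominant-strategy logic: truthful bidding weakly beats any alternative.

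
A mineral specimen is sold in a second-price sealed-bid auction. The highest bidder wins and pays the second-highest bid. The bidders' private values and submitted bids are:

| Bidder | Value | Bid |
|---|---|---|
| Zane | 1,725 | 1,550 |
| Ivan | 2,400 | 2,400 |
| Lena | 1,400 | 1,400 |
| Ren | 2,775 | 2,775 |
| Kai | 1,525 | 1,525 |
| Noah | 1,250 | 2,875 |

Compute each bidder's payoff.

Payoffs: Zane 0, Ivan 0, Lena 0, Ren 0, Kai 0, Noah -1,525.

Ordered from highest: Noah 2,875 > Ren 2,775 > Ivan 2,400 > Zane 1,550 > Kai 1,525 > Lena 1,400.
Noah has the top bid and wins; the price is the second-highest bid, 2,775.
Noah's payoff = 1,250 − 2,775 = -1,525. All other bidders lose, so their payoff is 0.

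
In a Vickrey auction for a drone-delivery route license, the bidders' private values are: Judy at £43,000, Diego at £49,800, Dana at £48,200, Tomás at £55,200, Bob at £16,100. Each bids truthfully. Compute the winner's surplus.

Winner's surplus: £5,400.

Sorted high to low: Tomás £55,200 > Diego £49,800 > Dana £48,200 > Judy £43,000 > Bob £16,100.
Tomás wins with the top bid and pays the second-highest, £49,800.
Surplus = £55,200 − £49,800 = £5,400.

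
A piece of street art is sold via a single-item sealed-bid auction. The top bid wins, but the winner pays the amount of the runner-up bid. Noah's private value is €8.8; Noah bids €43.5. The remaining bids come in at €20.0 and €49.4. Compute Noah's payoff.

Noah's payoff: €0.0.

Highest competing bid: €49.4.
Noah's bid €43.5 is not the highest, so Noah loses, pays nothing, and earns zero payoff.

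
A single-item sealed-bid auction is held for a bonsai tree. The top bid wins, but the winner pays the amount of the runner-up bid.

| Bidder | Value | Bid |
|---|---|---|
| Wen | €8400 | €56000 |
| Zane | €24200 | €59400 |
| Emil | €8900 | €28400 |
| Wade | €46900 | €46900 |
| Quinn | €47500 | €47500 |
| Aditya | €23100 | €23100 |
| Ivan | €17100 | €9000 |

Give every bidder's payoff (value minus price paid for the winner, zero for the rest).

Ranking the bids: Zane €59400, then Wen €56000, then Quinn €47500, then Wade €46900, then Emil €28400, then Aditya €23100, then Ivan €9000.
Zane has the top bid and wins; the price is the second-highest bid, €56000.
Zane's payoff = €24200 − €56000 = -€31800. All other bidders lose, so their payoff is 0.

Wen €0, Zane -€31800, Emil €0, Wade €0, Quinn €0, Aditya €0, Ivan €0.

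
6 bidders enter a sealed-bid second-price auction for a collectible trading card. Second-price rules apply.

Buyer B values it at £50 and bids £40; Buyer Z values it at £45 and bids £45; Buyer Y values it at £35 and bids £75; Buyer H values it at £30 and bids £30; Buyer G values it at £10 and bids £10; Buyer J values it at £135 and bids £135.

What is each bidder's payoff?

Bids in descending order: Buyer J £135 > Buyer Y £75 > Buyer Z £45 > Buyer B £40 > Buyer H £30 > Buyer G £10.
Buyer J has the top bid and wins; the price is the second-highest bid, £75.
Buyer J's payoff = £135 − £75 = £60. All other bidders lose, so their payoff is 0.

Payoffs: Buyer B £0, Buyer Z £0, Buyer Y £0, Buyer H £0, Buyer G £0, Buyer J £60.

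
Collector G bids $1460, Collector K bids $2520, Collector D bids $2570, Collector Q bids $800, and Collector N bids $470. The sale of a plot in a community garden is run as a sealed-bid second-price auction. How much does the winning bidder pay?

Bids in descending order: Collector D $2570; Collector K $2520; Collector G $1460; Collector Q $800; Collector N $470.
Collector D has the highest bid, so Collector D wins.
The second-highest bid is $2520, so that is what Collector D pays.

$2520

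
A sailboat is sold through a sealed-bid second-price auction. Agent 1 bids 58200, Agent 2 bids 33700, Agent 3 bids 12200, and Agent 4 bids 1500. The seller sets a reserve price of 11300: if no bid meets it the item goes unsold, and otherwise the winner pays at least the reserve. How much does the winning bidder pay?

Bids in descending order: Agent 1 58200; Agent 2 33700; Agent 3 12200; Agent 4 1500.
Agent 1 has the highest bid, so Agent 1 wins.
The second-highest bid is 33700, which exceeds the reserve, so that sets the price.

Price paid: 33700.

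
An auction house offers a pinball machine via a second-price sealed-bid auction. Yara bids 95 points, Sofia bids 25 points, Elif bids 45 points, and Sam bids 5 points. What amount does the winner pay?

Sorted high to low: Yara 95 points > Elif 45 points > Sofia 25 points > Sam 5 points.
Yara has the highest bid, so Yara wins.
The second-highest bid is 45 points, so that is what Yara pays.

45 points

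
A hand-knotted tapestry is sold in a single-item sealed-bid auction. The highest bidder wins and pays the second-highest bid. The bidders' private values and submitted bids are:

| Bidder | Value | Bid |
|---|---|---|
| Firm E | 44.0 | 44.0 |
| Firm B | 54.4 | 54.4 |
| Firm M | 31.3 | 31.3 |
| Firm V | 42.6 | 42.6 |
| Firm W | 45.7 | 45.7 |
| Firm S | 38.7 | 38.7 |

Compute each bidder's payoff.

Bids in descending order: Firm B 54.4 > Firm W 45.7 > Firm E 44.0 > Firm V 42.6 > Firm S 38.7 > Firm M 31.3.
Firm B has the top bid and wins; the price is the second-highest bid, 45.7.
Firm B's payoff = 54.4 − 45.7 = 8.7. All other bidders lose, so their payoff is 0.

Firm E 0.0, Firm B 8.7, Firm M 0.0, Firm V 0.0, Firm W 0.0, Firm S 0.0.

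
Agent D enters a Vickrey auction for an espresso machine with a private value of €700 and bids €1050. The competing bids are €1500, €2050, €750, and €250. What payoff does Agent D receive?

Highest competing bid: €2050.
Agent D's bid €1050 is not the highest, so Agent D loses, pays nothing, and earns zero payoff.

€0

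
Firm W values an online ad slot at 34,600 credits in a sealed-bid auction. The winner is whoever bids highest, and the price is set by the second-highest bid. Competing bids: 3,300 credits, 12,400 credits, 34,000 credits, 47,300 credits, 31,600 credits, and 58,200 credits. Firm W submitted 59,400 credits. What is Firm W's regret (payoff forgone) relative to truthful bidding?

The highest competing bid is 58,200 credits.
Bidding truthfully at 34,600 credits: the top bid is 58,200 credits (a rival), so Firm W loses. Payoff = 0 credits.
Bidding 59,400 credits: Firm W has the top bid, wins, and pays the second-highest bid 58,200 credits. Payoff = 34,600 credits − 58,200 credits = -23,600 credits.
Regret = truthful payoff − actual payoff = 0 credits − -23,600 credits = 23,600 credits.

23,600 credits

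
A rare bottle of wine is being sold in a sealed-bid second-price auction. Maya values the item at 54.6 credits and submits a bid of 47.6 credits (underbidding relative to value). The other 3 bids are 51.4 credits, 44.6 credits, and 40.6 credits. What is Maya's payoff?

Payoff = 0.0 credits.

Highest competing bid: 51.4 credits.
Maya's bid 47.6 credits is not the highest, so Maya loses, pays nothing, and earns zero payoff.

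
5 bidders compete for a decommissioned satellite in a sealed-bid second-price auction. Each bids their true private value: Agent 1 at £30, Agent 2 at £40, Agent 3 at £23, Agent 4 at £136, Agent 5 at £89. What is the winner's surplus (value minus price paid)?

Surplus = £47.

Ranking the bids: Agent 4 £136 > Agent 5 £89 > Agent 2 £40 > Agent 1 £30 > Agent 3 £23.
Agent 4 wins with the top bid and pays the second-highest, £89.
Surplus = £136 − £89 = £47.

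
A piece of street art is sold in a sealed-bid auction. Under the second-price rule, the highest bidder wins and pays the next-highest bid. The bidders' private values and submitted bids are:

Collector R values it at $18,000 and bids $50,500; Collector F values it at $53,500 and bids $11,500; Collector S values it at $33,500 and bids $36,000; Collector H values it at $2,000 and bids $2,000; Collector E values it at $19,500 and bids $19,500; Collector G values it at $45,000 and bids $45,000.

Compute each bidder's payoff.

Sorted high to low: Collector R $50,500; Collector G $45,000; Collector S $36,000; Collector E $19,500; Collector F $11,500; Collector H $2,000.
Collector R has the top bid and wins; the price is the second-highest bid, $45,000.
Collector R's payoff = $18,000 − $45,000 = -$27,000. All other bidders lose, so their payoff is 0.

Payoffs: Collector R -$27,000, Collector F $0, Collector S $0, Collector H $0, Collector E $0, Collector G $0.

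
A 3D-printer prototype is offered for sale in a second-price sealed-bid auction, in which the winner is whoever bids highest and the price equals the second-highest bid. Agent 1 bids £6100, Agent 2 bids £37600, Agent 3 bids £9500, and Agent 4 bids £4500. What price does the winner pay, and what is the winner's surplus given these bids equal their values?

Price £9500; surplus £28100.

Sorted high to low: Agent 2 £37600; Agent 3 £9500; Agent 1 £6100; Agent 4 £4500.
Agent 2 is the highest bidder, so Agent 2 wins.
Under the second-price rule, the price is the second-highest bid: £9500.
Surplus = £37600 − £9500 = £28100.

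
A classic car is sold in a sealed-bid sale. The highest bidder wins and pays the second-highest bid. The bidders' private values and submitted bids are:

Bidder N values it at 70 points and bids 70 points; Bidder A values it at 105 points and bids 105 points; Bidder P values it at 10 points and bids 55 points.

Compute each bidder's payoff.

Sorted high to low: Bidder A 105 points; Bidder N 70 points; Bidder P 55 points.
Bidder A has the top bid and wins; the price is the second-highest bid, 70 points.
Bidder A's payoff = 105 points − 70 points = 35 points. All other bidders lose, so their payoff is 0.

Bidder N 0 points, Bidder A 35 points, Bidder P 0 points.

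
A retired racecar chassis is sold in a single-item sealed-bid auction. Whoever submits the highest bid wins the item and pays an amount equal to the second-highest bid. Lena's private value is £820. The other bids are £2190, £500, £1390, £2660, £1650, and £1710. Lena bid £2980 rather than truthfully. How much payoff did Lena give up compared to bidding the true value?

£1840

The highest competing bid is £2660.
Bidding truthfully at £820: the top bid is £2660 (a rival), so Lena loses. Payoff = £0.
Bidding £2980: Lena has the top bid, wins, and pays the second-highest bid £2660. Payoff = £820 − £2660 = -£1840.
Regret = truthful payoff − actual payoff = £0 − -£1840 = £1840.
This is the dominant-strategy logic: truthful bidding weakly beats any alternative.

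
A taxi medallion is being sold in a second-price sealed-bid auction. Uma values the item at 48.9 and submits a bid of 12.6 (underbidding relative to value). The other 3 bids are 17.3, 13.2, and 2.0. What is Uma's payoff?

Payoff = 0.0.

Highest competing bid: 17.3.
Uma's bid 12.6 is not the highest, so Uma loses, pays nothing, and earns zero payoff.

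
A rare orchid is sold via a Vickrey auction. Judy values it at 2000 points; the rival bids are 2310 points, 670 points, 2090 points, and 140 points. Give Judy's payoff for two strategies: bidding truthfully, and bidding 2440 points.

(a) 0 points  (b) -310 points

The highest competing bid is 2310 points.
Bidding truthfully at 2000 points: the top bid is 2310 points (a rival), so Judy loses. Payoff = 0 points.
Bidding 2440 points: Judy has the top bid, wins, and pays the second-highest bid 2310 points. Payoff = 2000 points − 2310 points = -310 points.
This is the dominant-strategy logic: truthful bidding weakly beats any alternative.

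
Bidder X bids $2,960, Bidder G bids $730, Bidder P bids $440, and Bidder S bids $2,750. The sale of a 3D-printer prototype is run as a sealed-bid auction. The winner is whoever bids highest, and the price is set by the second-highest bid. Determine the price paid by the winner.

Ranking the bids: Bidder X $2,960; Bidder S $2,750; Bidder G $730; Bidder P $440.
Bidder X has the highest bid, so Bidder X wins.
The second-highest bid is $2,750, so that is what Bidder X pays.

Price paid: $2,750.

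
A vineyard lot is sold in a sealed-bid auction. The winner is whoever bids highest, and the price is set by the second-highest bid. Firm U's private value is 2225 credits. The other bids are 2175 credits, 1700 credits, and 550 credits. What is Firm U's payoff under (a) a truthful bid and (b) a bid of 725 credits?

The highest competing bid is 2175 credits.
Bidding truthfully at 2225 credits: Firm U has the top bid, wins, and pays the second-highest bid 2175 credits. Payoff = 2225 credits − 2175 credits = 50 credits.
Bidding 725 credits: the top bid is 2175 credits (a rival), so Firm U loses. Payoff = 0 credits.

Truthful: 50 credits; alternative: 0 credits.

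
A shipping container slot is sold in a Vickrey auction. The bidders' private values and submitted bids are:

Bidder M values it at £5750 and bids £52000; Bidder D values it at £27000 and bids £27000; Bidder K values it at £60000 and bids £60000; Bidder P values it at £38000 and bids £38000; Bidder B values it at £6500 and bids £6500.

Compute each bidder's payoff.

Sorted high to low: Bidder K £60000; Bidder M £52000; Bidder P £38000; Bidder D £27000; Bidder B £6500.
Bidder K has the top bid and wins; the price is the second-highest bid, £52000.
Bidder K's payoff = £60000 − £52000 = £8000. All other bidders lose, so their payoff is 0.

Payoffs: Bidder M £0, Bidder D £0, Bidder K £8000, Bidder P £0, Bidder B £0.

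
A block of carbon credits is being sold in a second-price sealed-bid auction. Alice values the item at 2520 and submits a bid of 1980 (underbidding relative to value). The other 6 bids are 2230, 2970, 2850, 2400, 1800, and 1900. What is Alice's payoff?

Payoff = 0.

Highest competing bid: 2970.
Alice's bid 1980 is not the highest, so Alice loses, pays nothing, and earns zero payoff.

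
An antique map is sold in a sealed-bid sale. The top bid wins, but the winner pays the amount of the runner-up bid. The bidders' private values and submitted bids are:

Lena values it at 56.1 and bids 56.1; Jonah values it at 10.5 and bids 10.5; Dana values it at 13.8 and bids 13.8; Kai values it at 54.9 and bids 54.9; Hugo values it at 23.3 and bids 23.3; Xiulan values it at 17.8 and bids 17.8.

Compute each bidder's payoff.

Sorted high to low: Lena 56.1, then Kai 54.9, then Hugo 23.3, then Xiulan 17.8, then Dana 13.8, then Jonah 10.5.
Lena has the top bid and wins; the price is the second-highest bid, 54.9.
Lena's payoff = 56.1 − 54.9 = 1.2. All other bidders lose, so their payoff is 0.

Lena 1.2, Jonah 0.0, Dana 0.0, Kai 0.0, Hugo 0.0, Xiulan 0.0.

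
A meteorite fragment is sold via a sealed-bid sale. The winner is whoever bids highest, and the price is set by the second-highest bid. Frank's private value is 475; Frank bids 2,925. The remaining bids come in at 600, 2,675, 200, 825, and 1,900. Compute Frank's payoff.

Payoff = -2,200.

Highest competing bid: 2,675.
Frank's bid 2,925 is the highest overall, so Frank wins and pays the second-highest bid, 2,675.
Payoff = value − price = 475 − 2,675 = -2,200.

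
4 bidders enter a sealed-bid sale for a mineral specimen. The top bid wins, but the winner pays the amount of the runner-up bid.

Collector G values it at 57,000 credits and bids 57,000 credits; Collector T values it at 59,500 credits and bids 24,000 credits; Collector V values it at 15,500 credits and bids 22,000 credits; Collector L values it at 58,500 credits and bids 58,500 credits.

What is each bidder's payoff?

Collector G 0 credits, Collector T 0 credits, Collector V 0 credits, Collector L 1,500 credits.

Ordered from highest: Collector L 58,500 credits > Collector G 57,000 credits > Collector T 24,000 credits > Collector V 22,000 credits.
Collector L has the top bid and wins; the price is the second-highest bid, 57,000 credits.
Collector L's payoff = 58,500 credits − 57,000 credits = 1,500 credits. All other bidders lose, so their payoff is 0.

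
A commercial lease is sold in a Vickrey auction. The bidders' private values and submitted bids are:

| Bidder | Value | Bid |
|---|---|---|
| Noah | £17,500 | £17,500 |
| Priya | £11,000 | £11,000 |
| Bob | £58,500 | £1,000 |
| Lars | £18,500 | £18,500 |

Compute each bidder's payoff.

Noah £0, Priya £0, Bob £0, Lars £1,000.

Sorted high to low: Lars £18,500; Noah £17,500; Priya £11,000; Bob £1,000.
Lars has the top bid and wins; the price is the second-highest bid, £17,500.
Lars's payoff = £18,500 − £17,500 = £1,000. All other bidders lose, so their payoff is 0.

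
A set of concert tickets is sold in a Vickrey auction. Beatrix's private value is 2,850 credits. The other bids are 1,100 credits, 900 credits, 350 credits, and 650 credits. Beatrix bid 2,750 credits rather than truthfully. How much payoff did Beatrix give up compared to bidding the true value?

Regret: 0 credits.

The highest competing bid is 1,100 credits.
Bidding truthfully at 2,850 credits: Beatrix has the top bid, wins, and pays the second-highest bid 1,100 credits. Payoff = 2,850 credits − 1,100 credits = 1,750 credits.
Bidding 2,750 credits: Beatrix has the top bid, wins, and pays the second-highest bid 1,100 credits. Payoff = 2,850 credits − 1,100 credits = 1,750 credits.
Regret = truthful payoff − actual payoff = 1,750 credits − 1,750 credits = 0 credits.
The bid only affects whether you win, not the price — here both bids land on the same side of the top rival bid, so the deviation is payoff-neutral.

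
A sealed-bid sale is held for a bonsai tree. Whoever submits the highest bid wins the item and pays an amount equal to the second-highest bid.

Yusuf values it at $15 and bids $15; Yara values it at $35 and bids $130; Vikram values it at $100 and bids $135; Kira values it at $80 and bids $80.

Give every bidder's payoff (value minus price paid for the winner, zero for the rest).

Bids in descending order: Vikram $135 > Yara $130 > Kira $80 > Yusuf $15.
Vikram has the top bid and wins; the price is the second-highest bid, $130.
Vikram's payoff = $100 − $130 = -$30. All other bidders lose, so their payoff is 0.

Payoffs: Yusuf $0, Yara $0, Vikram -$30, Kira $0.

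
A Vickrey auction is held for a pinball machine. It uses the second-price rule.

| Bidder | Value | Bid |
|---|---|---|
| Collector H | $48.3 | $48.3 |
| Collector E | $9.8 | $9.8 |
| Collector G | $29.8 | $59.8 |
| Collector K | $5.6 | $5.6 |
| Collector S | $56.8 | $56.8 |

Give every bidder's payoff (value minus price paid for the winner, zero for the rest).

Collector H $0.0, Collector E $0.0, Collector G -$27.0, Collector K $0.0, Collector S $0.0.

Ordered from highest: Collector G $59.8; Collector S $56.8; Collector H $48.3; Collector E $9.8; Collector K $5.6.
Collector G has the top bid and wins; the price is the second-highest bid, $56.8.
Collector G's payoff = $29.8 − $56.8 = -$27.0. All other bidders lose, so their payoff is 0.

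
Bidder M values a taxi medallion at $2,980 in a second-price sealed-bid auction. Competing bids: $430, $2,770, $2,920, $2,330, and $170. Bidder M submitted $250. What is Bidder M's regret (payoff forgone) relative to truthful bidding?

The highest competing bid is $2,920.
Bidding truthfully at $2,980: Bidder M has the top bid, wins, and pays the second-highest bid $2,920. Payoff = $2,980 − $2,920 = $60.
Bidding $250: the top bid is $2,920 (a rival), so Bidder M loses. Payoff = $0.
Regret = truthful payoff − actual payoff = $60 − $0 = $60.

Regret: $60.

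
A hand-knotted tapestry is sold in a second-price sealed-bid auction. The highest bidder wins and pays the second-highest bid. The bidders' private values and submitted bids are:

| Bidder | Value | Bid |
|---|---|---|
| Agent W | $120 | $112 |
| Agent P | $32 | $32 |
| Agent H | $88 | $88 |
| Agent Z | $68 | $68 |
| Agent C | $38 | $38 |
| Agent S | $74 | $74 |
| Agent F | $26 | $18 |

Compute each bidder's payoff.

Ordered from highest: Agent W $112, then Agent H $88, then Agent S $74, then Agent Z $68, then Agent C $38, then Agent P $32, then Agent F $18.
Agent W has the top bid and wins; the price is the second-highest bid, $88.
Agent W's payoff = $120 − $88 = $32. All other bidders lose, so their payoff is 0.

Payoffs: Agent W $32, Agent P $0, Agent H $0, Agent Z $0, Agent C $0, Agent S $0, Agent F $0.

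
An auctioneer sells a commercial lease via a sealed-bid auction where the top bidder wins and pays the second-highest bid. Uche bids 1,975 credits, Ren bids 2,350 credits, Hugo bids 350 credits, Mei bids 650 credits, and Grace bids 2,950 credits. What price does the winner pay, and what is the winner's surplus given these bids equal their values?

The winner pays 2,350 credits for a surplus of 600 credits.

Bids in descending order: Grace 2,950 credits, then Ren 2,350 credits, then Uche 1,975 credits, then Mei 650 credits, then Hugo 350 credits.
Grace is the highest bidder, so Grace wins.
Under the second-price rule, the price is the second-highest bid: 2,350 credits.
Surplus = 2,950 credits − 2,350 credits = 600 credits.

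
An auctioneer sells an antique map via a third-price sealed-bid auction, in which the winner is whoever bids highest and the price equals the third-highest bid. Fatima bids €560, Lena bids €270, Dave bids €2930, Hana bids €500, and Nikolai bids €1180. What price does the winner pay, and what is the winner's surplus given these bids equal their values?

Ranking the bids: Dave €2930, then Nikolai €1180, then Fatima €560, then Hana €500, then Lena €270.
Dave is the highest bidder, so Dave wins.
Under the third-price rule, the price is the third-highest bid: €560.
Surplus = €2930 − €560 = €2370.

Price €560; surplus €2370.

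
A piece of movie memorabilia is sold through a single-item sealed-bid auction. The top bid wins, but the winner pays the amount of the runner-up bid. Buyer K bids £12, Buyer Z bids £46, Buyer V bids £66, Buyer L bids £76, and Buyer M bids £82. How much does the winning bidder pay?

The winner pays £76.

Bids in descending order: Buyer M £82 > Buyer L £76 > Buyer V £66 > Buyer Z £46 > Buyer K £12.
Buyer M has the highest bid, so Buyer M wins.
The second-highest bid is £76, so that is what Buyer M pays.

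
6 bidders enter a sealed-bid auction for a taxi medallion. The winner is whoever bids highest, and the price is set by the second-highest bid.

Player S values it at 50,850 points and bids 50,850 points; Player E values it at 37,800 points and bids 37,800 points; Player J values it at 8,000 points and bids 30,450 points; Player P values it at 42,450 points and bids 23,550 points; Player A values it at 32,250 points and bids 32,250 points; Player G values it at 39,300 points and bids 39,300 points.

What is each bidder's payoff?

Ordered from highest: Player S 50,850 points; Player G 39,300 points; Player E 37,800 points; Player A 32,250 points; Player J 30,450 points; Player P 23,550 points.
Player S has the top bid and wins; the price is the second-highest bid, 39,300 points.
Player S's payoff = 50,850 points − 39,300 points = 11,550 points. All other bidders lose, so their payoff is 0.

Payoffs: Player S 11,550 points, Player E 0 points, Player J 0 points, Player P 0 points, Player A 0 points, Player G 0 points.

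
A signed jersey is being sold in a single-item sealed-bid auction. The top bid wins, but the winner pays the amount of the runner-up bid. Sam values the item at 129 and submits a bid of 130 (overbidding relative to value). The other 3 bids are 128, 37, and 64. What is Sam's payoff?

Sam's payoff: 1.

Highest competing bid: 128.
Sam's bid 130 is the highest overall, so Sam wins and pays the second-highest bid, 128.
Payoff = value − price = 129 − 128 = 1.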